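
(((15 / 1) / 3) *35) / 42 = 4.17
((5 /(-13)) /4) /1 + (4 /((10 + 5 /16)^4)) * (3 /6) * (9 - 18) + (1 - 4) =-13266071369 /4282492500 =-3.10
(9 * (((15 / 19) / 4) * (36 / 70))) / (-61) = -243 / 16226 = -0.01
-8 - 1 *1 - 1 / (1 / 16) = -25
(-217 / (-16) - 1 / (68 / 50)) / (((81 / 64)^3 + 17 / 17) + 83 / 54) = 1543421952 / 549198107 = 2.81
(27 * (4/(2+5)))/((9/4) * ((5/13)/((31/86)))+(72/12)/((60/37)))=217620/86051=2.53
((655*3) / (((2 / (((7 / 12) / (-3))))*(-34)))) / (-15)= -917 / 2448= -0.37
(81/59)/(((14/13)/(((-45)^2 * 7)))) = 18070.55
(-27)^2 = 729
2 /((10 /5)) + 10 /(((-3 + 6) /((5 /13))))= 89 /39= 2.28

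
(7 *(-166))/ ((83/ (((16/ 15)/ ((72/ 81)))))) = -84/ 5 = -16.80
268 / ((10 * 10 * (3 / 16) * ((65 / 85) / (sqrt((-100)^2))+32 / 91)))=6633536 / 166749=39.78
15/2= 7.50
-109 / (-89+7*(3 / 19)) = 2071 / 1670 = 1.24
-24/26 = -12/13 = -0.92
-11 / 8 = -1.38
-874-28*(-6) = -706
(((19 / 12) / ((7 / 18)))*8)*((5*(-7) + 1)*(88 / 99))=-984.38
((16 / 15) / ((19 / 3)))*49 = 784 / 95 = 8.25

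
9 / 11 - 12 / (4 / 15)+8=-398 / 11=-36.18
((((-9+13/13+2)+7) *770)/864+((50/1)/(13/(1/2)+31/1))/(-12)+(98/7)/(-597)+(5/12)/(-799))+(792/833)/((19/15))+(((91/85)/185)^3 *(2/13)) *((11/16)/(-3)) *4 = 22595087605913933906323/14627035805210057250000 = 1.54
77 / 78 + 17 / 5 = 1711 / 390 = 4.39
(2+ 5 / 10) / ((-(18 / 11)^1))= -55 / 36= -1.53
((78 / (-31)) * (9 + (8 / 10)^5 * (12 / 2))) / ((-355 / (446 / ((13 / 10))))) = 183407688 / 6878125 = 26.67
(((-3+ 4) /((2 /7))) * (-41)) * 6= -861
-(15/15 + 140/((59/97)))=-13639/59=-231.17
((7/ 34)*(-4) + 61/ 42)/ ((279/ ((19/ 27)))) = 8531/ 5378562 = 0.00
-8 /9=-0.89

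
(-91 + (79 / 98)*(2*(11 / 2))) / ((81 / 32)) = -42928 / 1323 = -32.45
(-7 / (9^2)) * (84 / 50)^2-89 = -501997 / 5625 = -89.24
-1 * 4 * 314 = -1256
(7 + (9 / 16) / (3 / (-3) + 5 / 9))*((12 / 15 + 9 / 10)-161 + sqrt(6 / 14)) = -584631 / 640 + 367*sqrt(21) / 448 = -909.73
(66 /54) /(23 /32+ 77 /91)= 4576 /5859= 0.78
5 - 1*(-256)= 261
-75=-75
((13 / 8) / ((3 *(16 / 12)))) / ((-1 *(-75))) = 13 / 2400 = 0.01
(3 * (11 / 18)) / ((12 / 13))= 143 / 72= 1.99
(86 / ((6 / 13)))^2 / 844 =41.14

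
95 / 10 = 19 / 2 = 9.50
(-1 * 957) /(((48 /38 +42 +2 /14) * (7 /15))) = -272745 /5773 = -47.24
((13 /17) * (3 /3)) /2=13 /34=0.38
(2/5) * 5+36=38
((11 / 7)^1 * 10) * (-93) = -10230 / 7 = -1461.43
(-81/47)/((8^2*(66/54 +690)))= -729/18712768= -0.00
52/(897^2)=4/61893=0.00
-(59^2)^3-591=-42180534232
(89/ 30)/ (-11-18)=-0.10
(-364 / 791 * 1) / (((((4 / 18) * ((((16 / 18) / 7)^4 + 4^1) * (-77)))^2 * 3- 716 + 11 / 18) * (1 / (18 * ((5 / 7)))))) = -182839442534133840 / 412257158420800701913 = -0.00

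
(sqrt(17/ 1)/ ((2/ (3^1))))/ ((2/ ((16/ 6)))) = 2 * sqrt(17) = 8.25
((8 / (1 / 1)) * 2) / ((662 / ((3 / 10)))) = 12 / 1655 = 0.01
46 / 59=0.78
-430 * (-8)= 3440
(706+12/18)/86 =1060/129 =8.22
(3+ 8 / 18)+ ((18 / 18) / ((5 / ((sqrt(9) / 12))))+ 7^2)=9449 / 180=52.49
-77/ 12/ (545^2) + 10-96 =-306529877/ 3564300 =-86.00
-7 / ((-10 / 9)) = 63 / 10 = 6.30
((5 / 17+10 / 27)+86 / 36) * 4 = 5606 / 459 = 12.21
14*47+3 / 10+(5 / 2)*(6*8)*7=1498.30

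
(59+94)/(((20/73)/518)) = 2892771/10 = 289277.10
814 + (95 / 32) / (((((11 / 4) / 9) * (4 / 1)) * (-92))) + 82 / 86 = 1134795747 / 1392512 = 814.93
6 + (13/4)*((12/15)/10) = 313/50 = 6.26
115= 115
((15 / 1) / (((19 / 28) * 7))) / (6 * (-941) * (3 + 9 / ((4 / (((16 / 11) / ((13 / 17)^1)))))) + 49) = -8580 / 111539101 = -0.00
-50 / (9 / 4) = -200 / 9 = -22.22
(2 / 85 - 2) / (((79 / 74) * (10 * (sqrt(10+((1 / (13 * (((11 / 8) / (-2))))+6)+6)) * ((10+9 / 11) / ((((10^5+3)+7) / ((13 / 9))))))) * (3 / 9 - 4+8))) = -2637623736 * sqrt(447590) / 30192285175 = -58.45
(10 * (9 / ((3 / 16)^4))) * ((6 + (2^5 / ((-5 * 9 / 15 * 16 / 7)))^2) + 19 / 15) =171311104 / 81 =2114951.90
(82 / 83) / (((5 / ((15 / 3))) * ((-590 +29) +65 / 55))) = -0.00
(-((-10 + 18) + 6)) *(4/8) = -7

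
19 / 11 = 1.73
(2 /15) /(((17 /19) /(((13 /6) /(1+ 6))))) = 247 /5355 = 0.05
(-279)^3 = -21717639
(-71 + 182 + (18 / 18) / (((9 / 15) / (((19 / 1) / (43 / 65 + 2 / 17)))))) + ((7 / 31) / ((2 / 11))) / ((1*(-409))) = 9932225413 / 65499714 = 151.64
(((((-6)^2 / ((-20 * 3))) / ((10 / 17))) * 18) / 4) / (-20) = 459 / 2000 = 0.23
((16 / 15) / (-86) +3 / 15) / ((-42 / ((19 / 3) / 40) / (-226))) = 259787 / 1625400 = 0.16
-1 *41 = -41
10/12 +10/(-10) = -1/6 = -0.17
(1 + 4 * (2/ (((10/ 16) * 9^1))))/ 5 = 109/ 225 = 0.48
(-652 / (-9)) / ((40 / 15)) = 163 / 6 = 27.17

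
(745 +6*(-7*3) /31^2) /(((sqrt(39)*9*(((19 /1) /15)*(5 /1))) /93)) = 55063*sqrt(39) /1767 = 194.61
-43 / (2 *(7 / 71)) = -3053 / 14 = -218.07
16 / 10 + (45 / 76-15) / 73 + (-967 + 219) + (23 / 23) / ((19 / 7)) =-283567 / 380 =-746.23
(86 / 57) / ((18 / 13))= 559 / 513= 1.09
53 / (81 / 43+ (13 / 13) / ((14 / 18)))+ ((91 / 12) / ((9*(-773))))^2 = 116546844673 / 6969578256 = 16.72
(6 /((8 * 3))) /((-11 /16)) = -4 /11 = -0.36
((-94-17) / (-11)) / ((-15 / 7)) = -259 / 55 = -4.71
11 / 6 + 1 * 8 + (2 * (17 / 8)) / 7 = 877 / 84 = 10.44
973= 973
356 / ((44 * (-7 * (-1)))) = 89 / 77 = 1.16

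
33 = 33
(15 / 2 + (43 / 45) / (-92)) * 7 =217049 / 4140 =52.43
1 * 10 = 10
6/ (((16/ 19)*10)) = 57/ 80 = 0.71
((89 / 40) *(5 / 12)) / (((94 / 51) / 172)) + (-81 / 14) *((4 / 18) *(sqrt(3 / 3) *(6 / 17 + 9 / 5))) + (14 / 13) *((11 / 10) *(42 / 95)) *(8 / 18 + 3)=141822643489 / 1657765200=85.55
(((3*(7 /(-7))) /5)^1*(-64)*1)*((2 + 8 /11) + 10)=5376 /11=488.73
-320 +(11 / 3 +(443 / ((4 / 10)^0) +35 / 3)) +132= 811 / 3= 270.33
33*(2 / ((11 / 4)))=24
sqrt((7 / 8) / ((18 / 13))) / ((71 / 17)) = 17 * sqrt(91) / 852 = 0.19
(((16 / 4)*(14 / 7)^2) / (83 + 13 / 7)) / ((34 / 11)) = 28 / 459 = 0.06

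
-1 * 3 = -3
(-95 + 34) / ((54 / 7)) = -427 / 54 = -7.91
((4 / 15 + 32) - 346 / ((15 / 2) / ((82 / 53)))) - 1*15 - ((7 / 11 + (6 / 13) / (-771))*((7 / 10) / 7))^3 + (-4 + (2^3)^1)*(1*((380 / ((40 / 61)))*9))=2189633319509574032223 / 105230914186232120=20807.89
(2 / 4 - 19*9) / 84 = -341 / 168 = -2.03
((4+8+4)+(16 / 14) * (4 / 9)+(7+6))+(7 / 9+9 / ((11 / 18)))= 3466 / 77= 45.01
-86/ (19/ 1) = -4.53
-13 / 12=-1.08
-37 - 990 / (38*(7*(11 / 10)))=-40.38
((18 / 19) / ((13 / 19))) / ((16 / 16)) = 18 / 13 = 1.38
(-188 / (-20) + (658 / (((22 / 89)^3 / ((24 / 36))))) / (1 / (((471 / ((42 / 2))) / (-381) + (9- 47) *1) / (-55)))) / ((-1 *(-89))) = 3364727073451 / 14893850070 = 225.91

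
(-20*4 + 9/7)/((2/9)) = -354.21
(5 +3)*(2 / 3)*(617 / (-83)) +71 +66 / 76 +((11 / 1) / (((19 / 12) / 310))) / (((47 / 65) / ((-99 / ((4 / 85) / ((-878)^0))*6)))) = -16719501769499 / 444714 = -37596076.96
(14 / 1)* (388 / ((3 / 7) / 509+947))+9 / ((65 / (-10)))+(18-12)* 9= 639883246 / 10966033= 58.35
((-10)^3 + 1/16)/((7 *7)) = -15999/784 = -20.41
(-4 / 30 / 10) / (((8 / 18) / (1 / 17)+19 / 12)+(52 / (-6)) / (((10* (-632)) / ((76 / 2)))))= -237 / 163370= -0.00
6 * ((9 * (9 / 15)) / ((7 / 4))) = 18.51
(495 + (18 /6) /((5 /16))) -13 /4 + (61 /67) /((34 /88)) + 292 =18126193 /22780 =795.71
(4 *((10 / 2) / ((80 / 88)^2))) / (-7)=-121 / 35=-3.46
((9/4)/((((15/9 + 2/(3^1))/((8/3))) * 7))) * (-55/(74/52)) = -25740/1813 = -14.20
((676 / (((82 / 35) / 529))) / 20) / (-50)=-625807 / 4100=-152.64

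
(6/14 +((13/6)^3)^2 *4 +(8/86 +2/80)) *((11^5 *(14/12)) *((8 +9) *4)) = 19915087522162481/3761640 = 5294256633.32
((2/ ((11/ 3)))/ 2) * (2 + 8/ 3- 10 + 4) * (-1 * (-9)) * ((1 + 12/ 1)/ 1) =-468/ 11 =-42.55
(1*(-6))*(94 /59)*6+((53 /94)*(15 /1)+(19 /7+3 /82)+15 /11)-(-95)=439609185 /8754361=50.22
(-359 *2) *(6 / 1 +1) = -5026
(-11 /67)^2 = 121 /4489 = 0.03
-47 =-47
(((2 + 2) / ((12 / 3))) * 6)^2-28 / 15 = 512 / 15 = 34.13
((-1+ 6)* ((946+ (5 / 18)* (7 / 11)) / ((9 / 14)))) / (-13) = -504385 / 891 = -566.09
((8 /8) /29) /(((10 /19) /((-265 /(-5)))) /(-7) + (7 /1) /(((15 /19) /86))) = 105735 /2338163048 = 0.00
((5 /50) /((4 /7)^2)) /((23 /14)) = 0.19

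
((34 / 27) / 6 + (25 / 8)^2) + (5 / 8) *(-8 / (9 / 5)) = 37313 / 5184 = 7.20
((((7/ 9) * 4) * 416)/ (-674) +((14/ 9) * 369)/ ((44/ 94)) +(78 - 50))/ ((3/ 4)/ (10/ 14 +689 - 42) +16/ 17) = 12881965053944/ 9693052479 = 1328.99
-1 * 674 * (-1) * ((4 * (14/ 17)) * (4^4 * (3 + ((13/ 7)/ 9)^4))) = 65273317900288/ 38257191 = 1706171.21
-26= -26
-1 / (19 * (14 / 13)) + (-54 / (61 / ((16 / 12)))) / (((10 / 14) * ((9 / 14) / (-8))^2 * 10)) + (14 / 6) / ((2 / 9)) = -27636106 / 1825425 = -15.14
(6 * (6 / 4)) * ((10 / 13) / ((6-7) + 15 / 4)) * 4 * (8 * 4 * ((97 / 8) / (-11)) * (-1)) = 558720 / 1573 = 355.19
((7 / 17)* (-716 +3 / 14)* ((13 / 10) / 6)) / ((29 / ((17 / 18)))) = -130273 / 62640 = -2.08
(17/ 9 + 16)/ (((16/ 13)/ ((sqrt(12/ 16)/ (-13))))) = -161 *sqrt(3)/ 288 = -0.97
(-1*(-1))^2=1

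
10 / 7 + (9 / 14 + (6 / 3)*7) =225 / 14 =16.07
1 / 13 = 0.08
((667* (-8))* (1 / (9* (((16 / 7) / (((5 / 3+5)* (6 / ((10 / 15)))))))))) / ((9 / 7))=-326830 / 27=-12104.81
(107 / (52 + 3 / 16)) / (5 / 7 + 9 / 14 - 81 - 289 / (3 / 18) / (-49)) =-167776 / 3621395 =-0.05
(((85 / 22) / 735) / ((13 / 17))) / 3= 289 / 126126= 0.00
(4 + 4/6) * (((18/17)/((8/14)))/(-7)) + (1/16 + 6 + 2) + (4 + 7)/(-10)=5.73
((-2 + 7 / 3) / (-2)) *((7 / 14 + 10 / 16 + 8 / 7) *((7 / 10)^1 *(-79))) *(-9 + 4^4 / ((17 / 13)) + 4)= 10845673 / 2720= 3987.38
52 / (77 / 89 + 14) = 4628 / 1323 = 3.50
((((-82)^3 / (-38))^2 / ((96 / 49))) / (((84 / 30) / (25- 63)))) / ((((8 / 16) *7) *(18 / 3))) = -23750521205 / 342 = -69445968.44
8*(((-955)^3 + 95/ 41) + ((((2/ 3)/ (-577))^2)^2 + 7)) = -2564910558352873447692776/ 368105348935161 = -6967870925.46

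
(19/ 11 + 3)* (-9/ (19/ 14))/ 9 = -728/ 209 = -3.48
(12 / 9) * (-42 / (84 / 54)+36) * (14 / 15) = 56 / 5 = 11.20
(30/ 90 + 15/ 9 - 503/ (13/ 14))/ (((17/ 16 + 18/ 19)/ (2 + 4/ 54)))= -119440384/ 214461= -556.93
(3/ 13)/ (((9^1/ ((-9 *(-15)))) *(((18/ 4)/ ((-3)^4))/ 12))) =9720/ 13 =747.69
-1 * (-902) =902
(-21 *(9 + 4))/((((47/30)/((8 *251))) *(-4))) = 4111380/47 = 87476.17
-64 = -64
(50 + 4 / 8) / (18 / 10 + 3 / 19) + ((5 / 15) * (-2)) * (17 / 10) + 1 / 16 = 61311 / 2480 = 24.72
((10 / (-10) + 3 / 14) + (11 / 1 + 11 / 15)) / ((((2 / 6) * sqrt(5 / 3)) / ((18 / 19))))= 1089 * sqrt(15) / 175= 24.10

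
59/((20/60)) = 177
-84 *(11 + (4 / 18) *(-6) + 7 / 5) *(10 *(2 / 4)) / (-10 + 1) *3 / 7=664 / 3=221.33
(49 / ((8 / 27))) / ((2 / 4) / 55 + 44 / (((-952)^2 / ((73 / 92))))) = 63199410120 / 3488887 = 18114.49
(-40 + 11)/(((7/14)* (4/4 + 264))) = -58/265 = -0.22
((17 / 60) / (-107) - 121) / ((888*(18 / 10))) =-776837 / 10261728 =-0.08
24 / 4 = 6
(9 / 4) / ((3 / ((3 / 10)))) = 9 / 40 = 0.22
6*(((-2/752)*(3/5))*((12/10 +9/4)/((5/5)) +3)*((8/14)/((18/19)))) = -2451/65800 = -0.04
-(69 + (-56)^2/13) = -4033/13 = -310.23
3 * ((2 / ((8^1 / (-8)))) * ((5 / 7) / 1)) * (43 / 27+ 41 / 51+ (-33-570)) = 2756770 / 1071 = 2574.01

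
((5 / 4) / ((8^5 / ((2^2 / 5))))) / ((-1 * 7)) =-1 / 229376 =-0.00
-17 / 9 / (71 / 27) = -51 / 71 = -0.72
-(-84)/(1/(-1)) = -84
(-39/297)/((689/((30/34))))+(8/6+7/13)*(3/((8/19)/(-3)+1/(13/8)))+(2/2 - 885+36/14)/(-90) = 431870267/19980576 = 21.61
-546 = -546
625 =625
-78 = -78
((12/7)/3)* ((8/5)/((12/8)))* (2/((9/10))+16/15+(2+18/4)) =28192/4725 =5.97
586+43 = 629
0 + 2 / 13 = 2 / 13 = 0.15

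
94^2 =8836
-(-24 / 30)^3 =64 / 125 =0.51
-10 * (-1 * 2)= 20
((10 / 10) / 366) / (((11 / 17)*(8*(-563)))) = -17 / 18133104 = -0.00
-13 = -13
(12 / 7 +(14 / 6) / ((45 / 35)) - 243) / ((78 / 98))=-316820 / 1053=-300.87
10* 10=100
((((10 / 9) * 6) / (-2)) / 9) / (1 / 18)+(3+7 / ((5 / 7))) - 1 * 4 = 32 / 15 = 2.13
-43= -43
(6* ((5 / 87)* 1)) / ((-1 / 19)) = -190 / 29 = -6.55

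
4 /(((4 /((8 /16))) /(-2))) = -1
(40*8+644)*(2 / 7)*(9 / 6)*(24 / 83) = 69408 / 581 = 119.46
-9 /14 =-0.64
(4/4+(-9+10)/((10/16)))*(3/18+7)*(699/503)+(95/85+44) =6072209/85510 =71.01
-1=-1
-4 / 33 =-0.12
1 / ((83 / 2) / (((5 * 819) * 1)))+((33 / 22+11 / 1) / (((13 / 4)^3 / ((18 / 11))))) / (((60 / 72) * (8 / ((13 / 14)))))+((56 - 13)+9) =162830218 / 1080079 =150.76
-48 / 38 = -24 / 19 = -1.26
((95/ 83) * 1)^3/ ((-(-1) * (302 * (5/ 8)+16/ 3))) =10288500/ 1331691923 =0.01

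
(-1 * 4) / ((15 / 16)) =-64 / 15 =-4.27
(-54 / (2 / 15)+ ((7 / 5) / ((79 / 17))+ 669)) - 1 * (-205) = 185374 / 395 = 469.30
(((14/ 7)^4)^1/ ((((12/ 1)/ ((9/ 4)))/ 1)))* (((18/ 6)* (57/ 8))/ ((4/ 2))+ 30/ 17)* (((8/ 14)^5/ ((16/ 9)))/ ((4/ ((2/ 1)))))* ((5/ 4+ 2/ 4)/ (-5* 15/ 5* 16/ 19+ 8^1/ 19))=-1737531/ 18939088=-0.09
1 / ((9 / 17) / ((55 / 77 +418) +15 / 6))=100249 / 126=795.63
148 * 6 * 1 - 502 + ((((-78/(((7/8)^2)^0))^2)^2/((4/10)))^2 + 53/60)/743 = 513792889023383933/44580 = 11525188179079.94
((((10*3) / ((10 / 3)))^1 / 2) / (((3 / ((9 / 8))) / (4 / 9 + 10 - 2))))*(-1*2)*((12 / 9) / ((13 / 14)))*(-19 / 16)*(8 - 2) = 7581 / 26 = 291.58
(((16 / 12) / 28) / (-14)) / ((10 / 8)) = -2 / 735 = -0.00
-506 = -506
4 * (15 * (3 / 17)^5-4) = -22703132 / 1419857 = -15.99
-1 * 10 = -10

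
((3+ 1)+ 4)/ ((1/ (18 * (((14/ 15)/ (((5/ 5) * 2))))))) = 336/ 5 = 67.20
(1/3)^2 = 1/9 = 0.11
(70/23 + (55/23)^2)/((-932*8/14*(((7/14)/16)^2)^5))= -2283113904844308480/123257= -18523198721730.27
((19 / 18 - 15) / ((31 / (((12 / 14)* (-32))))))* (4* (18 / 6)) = 32128 / 217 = 148.06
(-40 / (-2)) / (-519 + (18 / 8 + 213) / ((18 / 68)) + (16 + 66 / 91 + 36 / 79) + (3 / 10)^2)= 43134000 / 671677553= 0.06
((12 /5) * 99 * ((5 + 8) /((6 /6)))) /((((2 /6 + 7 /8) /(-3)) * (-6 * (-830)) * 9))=-10296 /60175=-0.17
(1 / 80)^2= 1 / 6400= 0.00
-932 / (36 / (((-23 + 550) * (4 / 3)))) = -491164 / 27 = -18191.26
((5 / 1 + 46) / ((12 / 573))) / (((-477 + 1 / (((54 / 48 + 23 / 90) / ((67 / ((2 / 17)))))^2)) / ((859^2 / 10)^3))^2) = 31976123273384089855654155486299081217833496807967 / 2342531784029359585932000000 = 13650240945026735412541.21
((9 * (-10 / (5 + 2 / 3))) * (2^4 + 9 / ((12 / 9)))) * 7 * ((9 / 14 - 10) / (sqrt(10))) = 321867 * sqrt(10) / 136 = 7484.06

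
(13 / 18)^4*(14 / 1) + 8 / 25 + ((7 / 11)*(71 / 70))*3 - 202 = -2828159671 / 14434200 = -195.93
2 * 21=42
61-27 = 34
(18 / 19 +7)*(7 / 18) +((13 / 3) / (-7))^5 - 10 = -1086412541 / 155195838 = -7.00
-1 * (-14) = 14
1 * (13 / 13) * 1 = 1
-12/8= -3/2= -1.50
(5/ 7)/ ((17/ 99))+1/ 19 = 9524/ 2261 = 4.21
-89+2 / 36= -1601 / 18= -88.94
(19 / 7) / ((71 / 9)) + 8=4147 / 497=8.34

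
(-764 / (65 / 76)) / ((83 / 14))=-812896 / 5395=-150.68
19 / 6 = 3.17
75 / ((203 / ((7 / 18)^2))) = 175 / 3132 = 0.06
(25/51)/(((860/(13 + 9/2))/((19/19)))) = 175/17544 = 0.01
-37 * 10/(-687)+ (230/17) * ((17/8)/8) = 4.13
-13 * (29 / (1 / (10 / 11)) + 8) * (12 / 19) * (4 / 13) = -18144 / 209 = -86.81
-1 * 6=-6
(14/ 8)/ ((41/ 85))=595/ 164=3.63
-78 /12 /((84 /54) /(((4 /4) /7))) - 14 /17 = -4733 /3332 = -1.42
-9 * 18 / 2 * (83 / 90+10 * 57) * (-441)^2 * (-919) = 82652245451433 / 10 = 8265224545143.30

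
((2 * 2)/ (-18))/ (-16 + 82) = -0.00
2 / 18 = 1 / 9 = 0.11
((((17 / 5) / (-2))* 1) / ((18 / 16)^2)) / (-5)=544 / 2025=0.27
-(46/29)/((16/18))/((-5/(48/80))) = 621/2900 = 0.21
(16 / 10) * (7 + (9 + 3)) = 152 / 5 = 30.40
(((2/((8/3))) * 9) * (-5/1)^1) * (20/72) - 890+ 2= -897.38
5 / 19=0.26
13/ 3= 4.33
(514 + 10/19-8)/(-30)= -1604/95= -16.88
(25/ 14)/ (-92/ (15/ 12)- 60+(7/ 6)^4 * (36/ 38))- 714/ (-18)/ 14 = 106803461/ 37876398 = 2.82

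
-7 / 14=-1 / 2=-0.50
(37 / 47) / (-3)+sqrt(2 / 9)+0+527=sqrt(2) / 3+74270 / 141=527.21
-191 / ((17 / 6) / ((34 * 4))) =-9168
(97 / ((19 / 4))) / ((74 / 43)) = 8342 / 703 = 11.87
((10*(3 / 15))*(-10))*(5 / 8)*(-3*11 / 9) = 275 / 6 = 45.83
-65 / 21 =-3.10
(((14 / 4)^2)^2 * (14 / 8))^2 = 282475249 / 4096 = 68963.68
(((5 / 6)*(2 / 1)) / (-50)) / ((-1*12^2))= 1 / 4320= 0.00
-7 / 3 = -2.33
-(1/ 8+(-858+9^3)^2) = -133129/ 8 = -16641.12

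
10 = 10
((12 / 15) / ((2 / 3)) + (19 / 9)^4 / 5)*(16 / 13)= 2714992 / 426465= 6.37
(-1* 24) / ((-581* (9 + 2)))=24 / 6391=0.00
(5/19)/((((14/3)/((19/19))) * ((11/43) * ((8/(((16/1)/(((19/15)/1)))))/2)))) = 19350/27797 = 0.70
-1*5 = -5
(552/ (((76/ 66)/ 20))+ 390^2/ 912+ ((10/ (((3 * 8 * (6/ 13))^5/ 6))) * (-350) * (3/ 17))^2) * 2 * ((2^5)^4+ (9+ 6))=2186014882299039175144444811215/ 106863101641331048448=20456217803.19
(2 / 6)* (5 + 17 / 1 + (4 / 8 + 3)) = 17 / 2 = 8.50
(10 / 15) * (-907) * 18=-10884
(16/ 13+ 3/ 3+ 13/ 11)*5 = 2440/ 143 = 17.06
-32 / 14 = -16 / 7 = -2.29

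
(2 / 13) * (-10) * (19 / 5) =-76 / 13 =-5.85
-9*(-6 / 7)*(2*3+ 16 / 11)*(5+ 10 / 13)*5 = 1660500 / 1001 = 1658.84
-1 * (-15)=15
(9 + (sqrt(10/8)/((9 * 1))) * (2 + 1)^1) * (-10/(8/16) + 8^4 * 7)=14326 * sqrt(5)/3 + 257868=268545.97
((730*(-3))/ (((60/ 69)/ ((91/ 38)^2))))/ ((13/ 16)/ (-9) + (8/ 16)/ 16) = 1501610292/ 6137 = 244681.49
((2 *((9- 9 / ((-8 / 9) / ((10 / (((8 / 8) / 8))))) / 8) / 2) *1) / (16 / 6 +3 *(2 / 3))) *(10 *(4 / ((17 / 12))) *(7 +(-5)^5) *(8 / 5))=-56572992 / 17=-3327823.06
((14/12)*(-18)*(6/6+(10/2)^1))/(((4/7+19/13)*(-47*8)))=5733/34780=0.16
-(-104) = 104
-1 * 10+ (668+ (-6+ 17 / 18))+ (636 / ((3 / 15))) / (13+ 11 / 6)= 1389457 / 1602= 867.33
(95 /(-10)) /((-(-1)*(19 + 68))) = -19 /174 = -0.11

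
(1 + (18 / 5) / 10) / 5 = 34 / 125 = 0.27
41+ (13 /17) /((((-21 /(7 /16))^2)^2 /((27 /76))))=10414718989 /254017536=41.00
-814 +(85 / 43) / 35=-244997 / 301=-813.94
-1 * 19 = -19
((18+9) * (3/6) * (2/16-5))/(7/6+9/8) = -3159/110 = -28.72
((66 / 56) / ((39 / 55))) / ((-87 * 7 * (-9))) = 605 / 1995084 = 0.00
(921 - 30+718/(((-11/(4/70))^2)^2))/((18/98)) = 19575849718363/4035425625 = 4851.00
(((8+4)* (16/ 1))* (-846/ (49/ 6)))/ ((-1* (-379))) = -974592/ 18571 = -52.48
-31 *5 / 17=-155 / 17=-9.12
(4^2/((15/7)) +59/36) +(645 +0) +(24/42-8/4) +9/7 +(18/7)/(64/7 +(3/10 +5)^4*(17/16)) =86904861031703/132889013460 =653.97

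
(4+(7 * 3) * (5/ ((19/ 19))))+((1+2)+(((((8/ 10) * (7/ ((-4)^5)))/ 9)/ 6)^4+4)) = 2647725189114101762401/ 22825217147535360000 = 116.00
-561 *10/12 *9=-4207.50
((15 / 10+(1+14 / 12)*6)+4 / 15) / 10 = 443 / 300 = 1.48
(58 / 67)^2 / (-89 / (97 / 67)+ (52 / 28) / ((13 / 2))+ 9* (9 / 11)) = -12562858 / 902329401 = -0.01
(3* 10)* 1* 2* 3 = 180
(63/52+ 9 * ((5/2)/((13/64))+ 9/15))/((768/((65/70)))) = 10173/71680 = 0.14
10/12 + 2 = 17/6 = 2.83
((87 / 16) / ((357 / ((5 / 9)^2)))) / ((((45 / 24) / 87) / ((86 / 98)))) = 180815 / 944622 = 0.19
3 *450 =1350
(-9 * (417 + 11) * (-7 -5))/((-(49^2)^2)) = -46224/5764801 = -0.01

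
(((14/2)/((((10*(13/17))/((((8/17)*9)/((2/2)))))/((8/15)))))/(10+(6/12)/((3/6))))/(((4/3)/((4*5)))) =2016/715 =2.82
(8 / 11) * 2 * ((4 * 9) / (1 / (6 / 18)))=192 / 11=17.45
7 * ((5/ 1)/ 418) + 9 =9.08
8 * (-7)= -56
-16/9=-1.78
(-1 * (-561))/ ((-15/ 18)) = -3366/ 5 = -673.20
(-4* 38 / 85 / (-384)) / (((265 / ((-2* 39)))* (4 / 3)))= -741 / 720800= -0.00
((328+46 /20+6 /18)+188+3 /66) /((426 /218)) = 9328438 /35145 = 265.43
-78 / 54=-1.44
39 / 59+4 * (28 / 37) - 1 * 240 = -515869 / 2183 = -236.31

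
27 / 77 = 0.35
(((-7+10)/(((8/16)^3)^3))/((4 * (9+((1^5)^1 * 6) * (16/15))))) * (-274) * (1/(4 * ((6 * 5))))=-56.94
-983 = -983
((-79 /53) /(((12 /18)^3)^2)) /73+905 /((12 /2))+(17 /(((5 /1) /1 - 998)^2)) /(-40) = 183854533243621 /1220807545920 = 150.60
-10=-10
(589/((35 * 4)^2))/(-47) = -589/921200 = -0.00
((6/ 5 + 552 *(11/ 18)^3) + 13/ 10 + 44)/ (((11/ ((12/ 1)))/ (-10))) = -1676500/ 891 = -1881.59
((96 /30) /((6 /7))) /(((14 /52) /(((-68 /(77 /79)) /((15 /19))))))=-21230144 /17325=-1225.41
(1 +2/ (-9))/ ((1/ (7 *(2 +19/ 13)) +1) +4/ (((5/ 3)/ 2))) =49/ 368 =0.13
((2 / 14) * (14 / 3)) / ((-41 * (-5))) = 2 / 615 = 0.00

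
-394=-394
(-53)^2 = 2809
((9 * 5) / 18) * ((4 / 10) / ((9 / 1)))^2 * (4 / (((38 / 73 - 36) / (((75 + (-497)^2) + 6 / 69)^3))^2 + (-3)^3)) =-359014004282711165150502421107674429696486528 / 490727267103930823865092996851451940837251181835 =-0.00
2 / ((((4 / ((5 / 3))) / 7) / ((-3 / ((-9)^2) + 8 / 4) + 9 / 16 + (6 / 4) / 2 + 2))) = 79765 / 2592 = 30.77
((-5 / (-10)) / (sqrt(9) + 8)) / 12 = 0.00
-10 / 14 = -5 / 7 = -0.71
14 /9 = 1.56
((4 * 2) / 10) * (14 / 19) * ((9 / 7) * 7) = 504 / 95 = 5.31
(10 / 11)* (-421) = -382.73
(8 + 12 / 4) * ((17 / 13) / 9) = 187 / 117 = 1.60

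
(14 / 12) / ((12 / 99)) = 77 / 8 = 9.62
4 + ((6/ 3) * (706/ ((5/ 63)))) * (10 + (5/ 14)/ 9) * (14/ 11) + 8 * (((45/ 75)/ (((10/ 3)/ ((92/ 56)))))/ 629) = 25024010614/ 110075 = 227336.00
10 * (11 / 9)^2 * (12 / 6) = 2420 / 81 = 29.88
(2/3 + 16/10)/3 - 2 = -1.24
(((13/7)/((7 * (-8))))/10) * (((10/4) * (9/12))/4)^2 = -585/802816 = -0.00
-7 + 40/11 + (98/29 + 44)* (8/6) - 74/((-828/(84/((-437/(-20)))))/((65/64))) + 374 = 33408635065/76950456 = 434.16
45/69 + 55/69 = 100/69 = 1.45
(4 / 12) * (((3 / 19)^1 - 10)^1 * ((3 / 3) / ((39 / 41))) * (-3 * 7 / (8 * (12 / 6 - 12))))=-53669 / 59280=-0.91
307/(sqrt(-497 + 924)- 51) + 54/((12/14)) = 121305/2174- 307*sqrt(427)/2174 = 52.88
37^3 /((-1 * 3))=-50653 /3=-16884.33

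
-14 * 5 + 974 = 904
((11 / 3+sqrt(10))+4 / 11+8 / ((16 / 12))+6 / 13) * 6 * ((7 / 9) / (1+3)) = 7 * sqrt(10) / 6+31507 / 2574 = 15.93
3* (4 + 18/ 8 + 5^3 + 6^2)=2007/ 4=501.75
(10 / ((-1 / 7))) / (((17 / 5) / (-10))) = 3500 / 17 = 205.88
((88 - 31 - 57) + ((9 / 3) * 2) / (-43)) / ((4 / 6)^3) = -81 / 172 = -0.47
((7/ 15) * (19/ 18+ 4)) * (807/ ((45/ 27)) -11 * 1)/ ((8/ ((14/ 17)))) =5274997/ 45900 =114.92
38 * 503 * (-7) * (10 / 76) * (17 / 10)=-59857 / 2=-29928.50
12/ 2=6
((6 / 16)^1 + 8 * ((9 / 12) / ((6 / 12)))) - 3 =75 / 8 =9.38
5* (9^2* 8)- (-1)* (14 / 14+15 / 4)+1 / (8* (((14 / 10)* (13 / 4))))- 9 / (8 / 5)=3239.15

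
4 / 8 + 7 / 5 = 1.90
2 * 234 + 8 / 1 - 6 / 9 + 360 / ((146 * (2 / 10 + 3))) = 417067 / 876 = 476.10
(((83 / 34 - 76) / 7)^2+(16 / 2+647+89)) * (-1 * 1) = -48398137 / 56644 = -854.43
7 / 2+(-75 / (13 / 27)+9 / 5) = -19561 / 130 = -150.47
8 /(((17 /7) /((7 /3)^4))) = 134456 /1377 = 97.64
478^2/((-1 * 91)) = -228484/91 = -2510.81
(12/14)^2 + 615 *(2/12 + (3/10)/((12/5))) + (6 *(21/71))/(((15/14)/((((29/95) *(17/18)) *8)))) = 7294771229/39660600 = 183.93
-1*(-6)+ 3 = 9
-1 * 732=-732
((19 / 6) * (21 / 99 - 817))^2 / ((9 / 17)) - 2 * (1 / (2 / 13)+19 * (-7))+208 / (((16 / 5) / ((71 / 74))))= 82486929574435 / 6527466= 12636899.15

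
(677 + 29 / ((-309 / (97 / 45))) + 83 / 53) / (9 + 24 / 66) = 5499233641 / 75907395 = 72.45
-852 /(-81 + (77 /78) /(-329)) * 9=28110888 /296957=94.66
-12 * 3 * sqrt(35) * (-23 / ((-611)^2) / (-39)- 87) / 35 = 3040027512 * sqrt(35) / 33972211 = 529.40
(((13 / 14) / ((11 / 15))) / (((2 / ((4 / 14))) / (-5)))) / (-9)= 325 / 3234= 0.10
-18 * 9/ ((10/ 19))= -1539/ 5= -307.80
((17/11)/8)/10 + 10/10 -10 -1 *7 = -14063/880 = -15.98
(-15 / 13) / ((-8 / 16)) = 30 / 13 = 2.31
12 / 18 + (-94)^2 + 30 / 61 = 1617200 / 183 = 8837.16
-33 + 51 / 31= -972 / 31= -31.35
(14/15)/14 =1/15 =0.07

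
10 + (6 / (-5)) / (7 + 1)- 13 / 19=9.17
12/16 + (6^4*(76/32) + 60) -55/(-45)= 113039/36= 3139.97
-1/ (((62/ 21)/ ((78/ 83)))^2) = -670761/ 6620329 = -0.10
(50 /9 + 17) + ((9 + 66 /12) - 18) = 343 /18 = 19.06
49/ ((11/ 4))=196/ 11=17.82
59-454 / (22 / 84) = -18419 / 11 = -1674.45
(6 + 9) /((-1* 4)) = -15 /4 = -3.75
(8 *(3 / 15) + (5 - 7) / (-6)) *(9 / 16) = 87 / 80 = 1.09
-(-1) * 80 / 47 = 80 / 47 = 1.70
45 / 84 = 15 / 28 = 0.54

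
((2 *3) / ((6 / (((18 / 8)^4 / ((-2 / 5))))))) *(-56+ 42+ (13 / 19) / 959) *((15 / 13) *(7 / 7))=125518983075 / 121278976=1034.96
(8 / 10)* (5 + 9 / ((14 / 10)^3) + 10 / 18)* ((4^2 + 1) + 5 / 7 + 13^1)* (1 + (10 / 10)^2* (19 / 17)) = 18765200 / 40817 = 459.74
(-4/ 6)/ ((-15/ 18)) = 4/ 5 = 0.80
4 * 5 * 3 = 60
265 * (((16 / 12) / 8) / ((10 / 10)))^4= 265 / 1296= 0.20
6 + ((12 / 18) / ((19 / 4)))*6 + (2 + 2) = 206 / 19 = 10.84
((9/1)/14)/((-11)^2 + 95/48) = 216/41321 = 0.01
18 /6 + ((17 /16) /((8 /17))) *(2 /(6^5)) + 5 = 3981601 /497664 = 8.00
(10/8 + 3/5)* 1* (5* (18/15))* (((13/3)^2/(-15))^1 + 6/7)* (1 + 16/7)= -317423/22050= -14.40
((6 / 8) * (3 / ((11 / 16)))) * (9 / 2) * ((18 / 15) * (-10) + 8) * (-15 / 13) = 9720 / 143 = 67.97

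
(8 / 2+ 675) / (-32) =-679 / 32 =-21.22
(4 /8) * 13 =13 /2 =6.50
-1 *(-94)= 94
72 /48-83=-163 /2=-81.50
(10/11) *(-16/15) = -32/33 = -0.97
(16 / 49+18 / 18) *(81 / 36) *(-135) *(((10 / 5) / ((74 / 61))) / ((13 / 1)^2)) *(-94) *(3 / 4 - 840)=-310094.58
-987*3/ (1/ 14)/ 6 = -6909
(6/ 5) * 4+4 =44/ 5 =8.80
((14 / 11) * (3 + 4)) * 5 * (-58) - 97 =-2680.64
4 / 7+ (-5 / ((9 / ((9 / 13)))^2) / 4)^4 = 0.57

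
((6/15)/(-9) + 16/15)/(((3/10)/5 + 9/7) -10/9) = 3220/739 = 4.36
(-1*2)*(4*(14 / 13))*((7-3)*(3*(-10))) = 13440 / 13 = 1033.85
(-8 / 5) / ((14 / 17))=-68 / 35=-1.94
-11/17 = -0.65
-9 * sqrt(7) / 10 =-2.38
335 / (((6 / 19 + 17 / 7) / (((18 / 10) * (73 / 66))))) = 26733 / 110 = 243.03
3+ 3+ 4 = 10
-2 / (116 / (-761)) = 761 / 58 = 13.12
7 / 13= 0.54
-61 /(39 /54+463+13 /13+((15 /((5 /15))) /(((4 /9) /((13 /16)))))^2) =-2248704 /266613545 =-0.01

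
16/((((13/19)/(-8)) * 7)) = -2432/91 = -26.73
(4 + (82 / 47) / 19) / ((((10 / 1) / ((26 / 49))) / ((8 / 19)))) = 54288 / 593845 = 0.09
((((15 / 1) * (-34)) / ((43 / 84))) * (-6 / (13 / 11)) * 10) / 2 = 14137200 / 559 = 25290.16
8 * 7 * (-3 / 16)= -21 / 2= -10.50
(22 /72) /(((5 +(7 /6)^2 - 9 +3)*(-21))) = -11 /273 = -0.04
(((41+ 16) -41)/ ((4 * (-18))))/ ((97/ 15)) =-10/ 291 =-0.03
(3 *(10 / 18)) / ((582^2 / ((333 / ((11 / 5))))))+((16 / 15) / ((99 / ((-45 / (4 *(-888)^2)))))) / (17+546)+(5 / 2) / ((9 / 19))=181904785622531 / 34461306901296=5.28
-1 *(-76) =76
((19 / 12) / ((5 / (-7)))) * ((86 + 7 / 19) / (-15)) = 3829 / 300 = 12.76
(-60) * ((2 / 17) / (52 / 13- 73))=0.10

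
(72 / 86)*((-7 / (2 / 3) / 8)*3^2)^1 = -1701 / 172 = -9.89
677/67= 10.10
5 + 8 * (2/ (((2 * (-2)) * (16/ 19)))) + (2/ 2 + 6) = 29/ 4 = 7.25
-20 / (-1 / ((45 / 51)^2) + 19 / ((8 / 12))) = -9000 / 12247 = -0.73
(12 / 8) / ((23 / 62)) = 93 / 23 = 4.04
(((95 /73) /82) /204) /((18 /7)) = 665 /21980592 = 0.00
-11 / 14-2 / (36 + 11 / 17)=-1047 / 1246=-0.84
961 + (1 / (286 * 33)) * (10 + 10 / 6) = 27209789 / 28314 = 961.00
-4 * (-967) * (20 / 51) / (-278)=-38680 / 7089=-5.46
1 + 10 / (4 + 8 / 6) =23 / 8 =2.88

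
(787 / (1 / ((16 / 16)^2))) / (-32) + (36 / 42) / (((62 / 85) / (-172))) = -1574299 / 6944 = -226.71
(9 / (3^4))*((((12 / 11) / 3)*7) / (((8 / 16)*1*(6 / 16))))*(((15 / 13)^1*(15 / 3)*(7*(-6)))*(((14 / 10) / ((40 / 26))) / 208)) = -686 / 429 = -1.60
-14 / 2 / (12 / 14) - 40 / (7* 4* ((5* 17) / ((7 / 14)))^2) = -247819 / 30345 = -8.17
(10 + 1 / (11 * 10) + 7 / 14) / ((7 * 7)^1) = 578 / 2695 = 0.21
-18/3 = -6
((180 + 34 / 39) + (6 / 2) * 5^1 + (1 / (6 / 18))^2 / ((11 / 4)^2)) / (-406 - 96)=-929935 / 2368938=-0.39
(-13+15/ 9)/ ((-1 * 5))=34/ 15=2.27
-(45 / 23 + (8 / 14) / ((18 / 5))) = -2.12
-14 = -14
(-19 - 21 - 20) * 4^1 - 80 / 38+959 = 13621 / 19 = 716.89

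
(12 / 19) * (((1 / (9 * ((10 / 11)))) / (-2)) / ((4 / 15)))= -11 / 76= -0.14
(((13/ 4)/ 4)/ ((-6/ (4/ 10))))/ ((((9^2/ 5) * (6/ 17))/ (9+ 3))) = -221/ 1944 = -0.11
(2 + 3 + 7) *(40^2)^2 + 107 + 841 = 30720948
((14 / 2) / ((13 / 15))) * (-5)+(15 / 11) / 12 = -23035 / 572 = -40.27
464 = 464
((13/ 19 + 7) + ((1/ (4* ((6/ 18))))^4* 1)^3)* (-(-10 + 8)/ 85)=491914183/ 2709520384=0.18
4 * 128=512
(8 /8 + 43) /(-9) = -44 /9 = -4.89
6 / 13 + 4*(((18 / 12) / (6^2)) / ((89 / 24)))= 586 / 1157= 0.51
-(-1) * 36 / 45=4 / 5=0.80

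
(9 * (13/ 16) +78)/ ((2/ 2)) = 1365/ 16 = 85.31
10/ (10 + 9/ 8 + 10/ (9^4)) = 524880/ 584009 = 0.90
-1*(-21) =21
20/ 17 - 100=-98.82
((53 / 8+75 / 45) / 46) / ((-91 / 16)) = -199 / 6279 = -0.03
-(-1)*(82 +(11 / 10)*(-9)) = 72.10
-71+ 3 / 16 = -1133 / 16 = -70.81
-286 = -286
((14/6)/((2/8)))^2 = 784/9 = 87.11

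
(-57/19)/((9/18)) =-6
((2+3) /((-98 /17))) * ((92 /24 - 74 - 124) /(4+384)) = 99025 /228144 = 0.43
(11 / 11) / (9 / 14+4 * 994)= 14 / 55673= 0.00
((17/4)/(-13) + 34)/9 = 3.74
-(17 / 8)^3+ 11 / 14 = -31575 / 3584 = -8.81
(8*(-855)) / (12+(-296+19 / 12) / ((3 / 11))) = 6.41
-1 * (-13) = 13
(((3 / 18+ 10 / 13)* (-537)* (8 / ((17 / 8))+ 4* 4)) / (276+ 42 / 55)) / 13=-20123180 / 7288801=-2.76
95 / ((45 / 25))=475 / 9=52.78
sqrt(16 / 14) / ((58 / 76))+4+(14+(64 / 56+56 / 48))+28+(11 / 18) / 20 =76*sqrt(14) / 203+121817 / 2520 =49.74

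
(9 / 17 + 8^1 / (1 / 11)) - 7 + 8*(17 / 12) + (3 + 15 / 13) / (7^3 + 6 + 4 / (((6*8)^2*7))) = 86647685120 / 932953047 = 92.87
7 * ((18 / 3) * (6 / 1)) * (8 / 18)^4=7168 / 729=9.83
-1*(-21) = 21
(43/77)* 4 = 2.23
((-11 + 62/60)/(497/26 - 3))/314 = -3887/1973490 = -0.00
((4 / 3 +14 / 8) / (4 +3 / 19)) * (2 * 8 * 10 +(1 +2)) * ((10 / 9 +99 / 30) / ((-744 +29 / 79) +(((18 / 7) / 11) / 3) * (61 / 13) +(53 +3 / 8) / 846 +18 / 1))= -0.74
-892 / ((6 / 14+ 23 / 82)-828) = 1.08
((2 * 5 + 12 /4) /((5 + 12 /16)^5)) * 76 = 1011712 /6436343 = 0.16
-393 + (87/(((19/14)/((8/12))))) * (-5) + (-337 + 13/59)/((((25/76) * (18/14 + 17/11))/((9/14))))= -512677471/610945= -839.15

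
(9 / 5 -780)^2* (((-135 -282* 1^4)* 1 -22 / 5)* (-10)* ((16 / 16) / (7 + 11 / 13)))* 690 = 19076038101666 / 85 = 224423977666.66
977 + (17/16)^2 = 250401/256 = 978.13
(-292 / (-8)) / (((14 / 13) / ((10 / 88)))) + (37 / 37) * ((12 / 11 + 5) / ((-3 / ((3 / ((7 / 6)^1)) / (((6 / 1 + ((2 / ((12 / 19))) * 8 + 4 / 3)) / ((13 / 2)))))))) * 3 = 44369 / 60368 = 0.73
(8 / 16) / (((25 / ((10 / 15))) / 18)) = 6 / 25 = 0.24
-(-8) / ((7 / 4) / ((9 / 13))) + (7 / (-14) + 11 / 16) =4881 / 1456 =3.35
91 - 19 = 72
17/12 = 1.42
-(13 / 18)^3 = -2197 / 5832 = -0.38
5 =5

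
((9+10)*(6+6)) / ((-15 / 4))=-304 / 5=-60.80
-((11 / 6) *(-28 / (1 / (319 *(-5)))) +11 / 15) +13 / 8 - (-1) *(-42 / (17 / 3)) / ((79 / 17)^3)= -1614719465769 / 19721560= -81875.85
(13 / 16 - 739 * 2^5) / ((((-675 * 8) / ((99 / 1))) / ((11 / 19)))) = 9156191 / 36480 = 250.99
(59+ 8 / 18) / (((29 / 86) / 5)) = 881.42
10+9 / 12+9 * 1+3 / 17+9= 1967 / 68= 28.93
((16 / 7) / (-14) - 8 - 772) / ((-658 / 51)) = 60.47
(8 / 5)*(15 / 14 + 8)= 508 / 35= 14.51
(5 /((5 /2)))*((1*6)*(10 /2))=60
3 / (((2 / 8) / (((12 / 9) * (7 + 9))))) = 256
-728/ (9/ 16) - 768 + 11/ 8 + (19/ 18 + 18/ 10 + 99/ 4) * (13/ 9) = -2020.97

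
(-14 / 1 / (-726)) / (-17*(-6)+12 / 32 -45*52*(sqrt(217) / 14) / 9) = -4480*sqrt(217) / 805141623 -8232 / 268380541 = -0.00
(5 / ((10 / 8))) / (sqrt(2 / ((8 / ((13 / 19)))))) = 8 * sqrt(247) / 13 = 9.67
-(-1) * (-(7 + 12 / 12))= -8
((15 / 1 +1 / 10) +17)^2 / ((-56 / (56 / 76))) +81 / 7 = -1.99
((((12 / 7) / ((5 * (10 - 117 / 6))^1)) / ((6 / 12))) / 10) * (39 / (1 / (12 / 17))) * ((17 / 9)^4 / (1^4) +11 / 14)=-51644944 / 19229805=-2.69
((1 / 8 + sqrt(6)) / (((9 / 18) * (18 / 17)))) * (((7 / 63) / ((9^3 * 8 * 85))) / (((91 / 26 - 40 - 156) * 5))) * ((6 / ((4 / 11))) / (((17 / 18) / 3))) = -sqrt(6) / 43375500 - 1 / 347004000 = -0.00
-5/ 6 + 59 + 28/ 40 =883/ 15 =58.87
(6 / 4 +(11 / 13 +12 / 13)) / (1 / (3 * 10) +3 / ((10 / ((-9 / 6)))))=-7.85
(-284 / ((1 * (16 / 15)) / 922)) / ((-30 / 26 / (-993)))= -211262239.50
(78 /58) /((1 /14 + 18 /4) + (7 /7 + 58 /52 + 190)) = 0.01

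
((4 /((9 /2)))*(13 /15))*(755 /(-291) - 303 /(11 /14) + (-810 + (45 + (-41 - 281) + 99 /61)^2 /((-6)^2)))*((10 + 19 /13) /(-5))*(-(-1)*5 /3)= -38684567155712 /14471769015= -2673.11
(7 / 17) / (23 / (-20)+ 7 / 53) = -7420 / 18343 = -0.40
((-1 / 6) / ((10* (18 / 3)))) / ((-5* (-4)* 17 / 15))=-0.00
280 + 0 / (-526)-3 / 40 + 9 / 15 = 11221 / 40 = 280.52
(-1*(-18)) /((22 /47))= 423 /11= 38.45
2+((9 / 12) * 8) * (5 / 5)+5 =13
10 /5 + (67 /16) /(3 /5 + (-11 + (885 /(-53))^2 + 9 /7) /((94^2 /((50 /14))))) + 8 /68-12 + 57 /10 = 2528927462009 /1465411221020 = 1.73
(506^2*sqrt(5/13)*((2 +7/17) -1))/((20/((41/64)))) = 7873107*sqrt(65)/8840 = 7180.43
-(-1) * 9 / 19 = 9 / 19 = 0.47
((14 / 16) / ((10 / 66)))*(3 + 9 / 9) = 231 / 10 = 23.10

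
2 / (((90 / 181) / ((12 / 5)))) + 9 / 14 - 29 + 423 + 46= 472811 / 1050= 450.30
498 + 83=581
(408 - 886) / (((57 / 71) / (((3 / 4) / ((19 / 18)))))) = -152721 / 361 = -423.05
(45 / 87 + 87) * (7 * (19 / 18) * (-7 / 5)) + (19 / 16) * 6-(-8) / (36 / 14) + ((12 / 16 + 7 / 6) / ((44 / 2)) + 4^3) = -11928919 / 14355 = -830.99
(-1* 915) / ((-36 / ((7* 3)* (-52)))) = -27755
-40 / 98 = -20 / 49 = -0.41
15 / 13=1.15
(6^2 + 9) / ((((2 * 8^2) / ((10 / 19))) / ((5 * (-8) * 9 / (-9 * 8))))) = 1125 / 1216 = 0.93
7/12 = 0.58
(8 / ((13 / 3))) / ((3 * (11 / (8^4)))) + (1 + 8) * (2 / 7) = 231950 / 1001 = 231.72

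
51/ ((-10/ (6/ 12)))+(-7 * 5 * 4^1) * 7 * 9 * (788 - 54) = -129477651/ 20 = -6473882.55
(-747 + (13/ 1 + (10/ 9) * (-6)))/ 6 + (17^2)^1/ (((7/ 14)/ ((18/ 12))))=6692/ 9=743.56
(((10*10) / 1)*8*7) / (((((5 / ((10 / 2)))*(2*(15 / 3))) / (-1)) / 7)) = -3920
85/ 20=17/ 4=4.25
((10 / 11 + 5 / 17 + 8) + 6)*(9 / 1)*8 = 204696 / 187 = 1094.63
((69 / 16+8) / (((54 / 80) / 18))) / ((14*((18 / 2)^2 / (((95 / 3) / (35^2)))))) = 3743 / 500094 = 0.01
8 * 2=16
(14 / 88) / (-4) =-0.04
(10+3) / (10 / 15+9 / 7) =6.66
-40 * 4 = -160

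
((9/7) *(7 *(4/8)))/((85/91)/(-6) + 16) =2457/8651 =0.28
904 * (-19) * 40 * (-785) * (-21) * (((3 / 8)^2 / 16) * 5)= -7963491375 / 16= -497718210.94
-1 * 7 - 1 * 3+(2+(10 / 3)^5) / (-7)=-117496 / 1701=-69.07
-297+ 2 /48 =-7127 /24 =-296.96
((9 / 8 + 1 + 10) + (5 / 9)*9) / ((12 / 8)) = 137 / 12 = 11.42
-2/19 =-0.11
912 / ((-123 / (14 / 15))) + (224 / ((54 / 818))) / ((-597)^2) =-13633109056 / 1972723815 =-6.91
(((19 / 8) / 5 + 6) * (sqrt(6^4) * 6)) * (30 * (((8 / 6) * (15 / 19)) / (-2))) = -419580 / 19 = -22083.16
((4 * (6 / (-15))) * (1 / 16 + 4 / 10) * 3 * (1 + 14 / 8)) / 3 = -407 / 200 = -2.04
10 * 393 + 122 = 4052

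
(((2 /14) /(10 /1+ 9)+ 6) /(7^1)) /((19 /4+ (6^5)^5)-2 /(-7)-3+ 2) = 3196 /105874392623458207939253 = 0.00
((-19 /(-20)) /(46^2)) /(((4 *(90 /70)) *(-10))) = -133 /15235200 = -0.00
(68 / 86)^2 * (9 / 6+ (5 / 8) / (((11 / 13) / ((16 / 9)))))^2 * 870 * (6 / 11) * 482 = 25065897817160 / 22149171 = 1131685.60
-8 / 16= -1 / 2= -0.50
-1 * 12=-12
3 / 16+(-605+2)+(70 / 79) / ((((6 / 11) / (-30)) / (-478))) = 28682845 / 1264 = 22692.12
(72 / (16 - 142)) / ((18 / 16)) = -32 / 63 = -0.51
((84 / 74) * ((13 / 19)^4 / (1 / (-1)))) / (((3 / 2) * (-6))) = 0.03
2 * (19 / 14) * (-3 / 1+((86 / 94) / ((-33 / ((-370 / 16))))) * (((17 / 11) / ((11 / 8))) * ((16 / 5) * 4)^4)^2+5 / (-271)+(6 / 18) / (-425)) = 1584093424.22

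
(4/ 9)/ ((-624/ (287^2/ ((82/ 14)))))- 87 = -136211/ 1404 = -97.02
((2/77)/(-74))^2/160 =1/1298688160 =0.00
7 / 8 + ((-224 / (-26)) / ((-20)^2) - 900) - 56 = -2483269 / 2600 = -955.10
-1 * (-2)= 2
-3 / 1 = -3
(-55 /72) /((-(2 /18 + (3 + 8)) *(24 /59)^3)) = 2259169 /2211840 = 1.02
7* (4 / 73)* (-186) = -5208 / 73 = -71.34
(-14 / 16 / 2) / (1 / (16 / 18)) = -7 / 18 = -0.39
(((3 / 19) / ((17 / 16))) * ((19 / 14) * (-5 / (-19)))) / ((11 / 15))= 1800 / 24871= 0.07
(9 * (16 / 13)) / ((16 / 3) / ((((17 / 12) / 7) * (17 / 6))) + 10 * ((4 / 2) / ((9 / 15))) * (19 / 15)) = 0.21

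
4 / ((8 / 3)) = 3 / 2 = 1.50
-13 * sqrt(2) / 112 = -0.16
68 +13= 81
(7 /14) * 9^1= 9 /2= 4.50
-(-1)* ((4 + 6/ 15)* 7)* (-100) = -3080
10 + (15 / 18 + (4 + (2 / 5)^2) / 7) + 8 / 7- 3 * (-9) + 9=50999 / 1050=48.57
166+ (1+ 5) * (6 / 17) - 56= 1906 / 17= 112.12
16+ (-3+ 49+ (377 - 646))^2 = 49745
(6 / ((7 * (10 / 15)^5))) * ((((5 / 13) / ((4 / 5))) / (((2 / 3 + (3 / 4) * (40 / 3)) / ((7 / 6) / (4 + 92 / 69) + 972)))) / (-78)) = -566997975 / 155058176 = -3.66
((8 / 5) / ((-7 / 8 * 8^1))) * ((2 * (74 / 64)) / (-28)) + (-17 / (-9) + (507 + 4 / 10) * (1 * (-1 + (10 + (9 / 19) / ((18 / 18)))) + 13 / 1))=3822518279 / 335160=11405.06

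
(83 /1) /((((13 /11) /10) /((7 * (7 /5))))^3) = 103976303816 /2197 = 47326492.41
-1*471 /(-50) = 471 /50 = 9.42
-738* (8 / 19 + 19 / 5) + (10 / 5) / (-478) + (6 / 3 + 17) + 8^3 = -58672922 / 22705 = -2584.14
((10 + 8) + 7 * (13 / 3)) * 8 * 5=5800 / 3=1933.33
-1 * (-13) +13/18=247/18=13.72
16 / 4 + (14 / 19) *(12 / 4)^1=118 / 19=6.21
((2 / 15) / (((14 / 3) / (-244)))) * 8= -1952 / 35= -55.77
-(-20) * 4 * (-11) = -880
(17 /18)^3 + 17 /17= 10745 /5832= 1.84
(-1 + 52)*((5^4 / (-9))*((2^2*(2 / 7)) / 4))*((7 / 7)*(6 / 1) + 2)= -170000 / 21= -8095.24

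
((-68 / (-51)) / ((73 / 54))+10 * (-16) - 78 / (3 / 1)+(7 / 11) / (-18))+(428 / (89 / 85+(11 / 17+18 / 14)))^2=103217633712181 / 5048507574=20445.18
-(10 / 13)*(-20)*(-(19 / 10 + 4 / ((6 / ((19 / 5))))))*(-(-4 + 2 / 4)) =-238.72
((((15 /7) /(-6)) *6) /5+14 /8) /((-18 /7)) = -37 /72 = -0.51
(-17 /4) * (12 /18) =-17 /6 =-2.83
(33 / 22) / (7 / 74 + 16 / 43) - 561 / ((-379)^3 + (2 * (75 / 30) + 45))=86614141094 / 26947745055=3.21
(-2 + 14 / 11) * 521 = -4168 / 11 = -378.91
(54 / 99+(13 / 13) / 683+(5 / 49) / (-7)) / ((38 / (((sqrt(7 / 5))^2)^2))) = 685911 / 24980725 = 0.03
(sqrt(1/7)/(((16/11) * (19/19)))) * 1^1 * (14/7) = 11 * sqrt(7)/56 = 0.52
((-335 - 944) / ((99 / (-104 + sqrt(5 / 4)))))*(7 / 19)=931112 / 1881 - 8953*sqrt(5) / 3762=489.69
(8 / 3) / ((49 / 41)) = 328 / 147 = 2.23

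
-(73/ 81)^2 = -5329/ 6561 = -0.81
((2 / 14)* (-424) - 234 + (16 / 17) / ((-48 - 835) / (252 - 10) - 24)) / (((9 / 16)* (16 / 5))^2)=-5864335450 / 64494549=-90.93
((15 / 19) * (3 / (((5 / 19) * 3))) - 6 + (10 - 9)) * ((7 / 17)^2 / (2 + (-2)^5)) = 49 / 4335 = 0.01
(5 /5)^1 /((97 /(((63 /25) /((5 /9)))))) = 567 /12125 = 0.05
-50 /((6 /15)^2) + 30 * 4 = -385 /2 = -192.50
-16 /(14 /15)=-120 /7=-17.14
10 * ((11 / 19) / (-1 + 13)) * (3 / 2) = 55 / 76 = 0.72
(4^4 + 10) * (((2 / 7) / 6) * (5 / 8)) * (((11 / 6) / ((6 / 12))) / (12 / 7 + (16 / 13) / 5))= 475475 / 32112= 14.81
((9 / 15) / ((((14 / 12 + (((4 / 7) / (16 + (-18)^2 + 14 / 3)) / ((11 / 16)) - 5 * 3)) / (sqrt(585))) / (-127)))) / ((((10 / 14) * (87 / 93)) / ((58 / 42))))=2821104594 * sqrt(65) / 82589275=275.39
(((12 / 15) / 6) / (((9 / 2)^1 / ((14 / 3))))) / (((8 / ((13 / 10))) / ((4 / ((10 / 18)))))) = 182 / 1125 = 0.16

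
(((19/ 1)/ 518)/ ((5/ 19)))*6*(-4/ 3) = -1444/ 1295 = -1.12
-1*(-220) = 220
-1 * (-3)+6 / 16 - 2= 11 / 8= 1.38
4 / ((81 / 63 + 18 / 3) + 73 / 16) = 0.34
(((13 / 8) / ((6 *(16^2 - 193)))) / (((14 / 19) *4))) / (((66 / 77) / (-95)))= -23465 / 145152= -0.16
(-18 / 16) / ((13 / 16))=-1.38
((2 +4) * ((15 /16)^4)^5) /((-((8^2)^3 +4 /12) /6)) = -0.00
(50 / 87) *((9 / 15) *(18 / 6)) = 30 / 29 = 1.03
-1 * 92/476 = -23/119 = -0.19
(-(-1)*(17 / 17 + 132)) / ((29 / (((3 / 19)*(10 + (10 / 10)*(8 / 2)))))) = 294 / 29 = 10.14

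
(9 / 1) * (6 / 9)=6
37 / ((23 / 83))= 3071 / 23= 133.52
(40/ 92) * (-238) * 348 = -828240/ 23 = -36010.43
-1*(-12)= 12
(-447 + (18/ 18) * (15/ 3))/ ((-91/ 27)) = 918/ 7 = 131.14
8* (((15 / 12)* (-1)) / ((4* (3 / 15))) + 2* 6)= 167 / 2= 83.50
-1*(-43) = 43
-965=-965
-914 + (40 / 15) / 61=-167254 / 183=-913.96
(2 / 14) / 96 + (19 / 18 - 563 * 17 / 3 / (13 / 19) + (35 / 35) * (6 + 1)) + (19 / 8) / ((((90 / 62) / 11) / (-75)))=-157366709 / 26208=-6004.53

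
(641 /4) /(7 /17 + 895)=10897 /60888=0.18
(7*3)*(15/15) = 21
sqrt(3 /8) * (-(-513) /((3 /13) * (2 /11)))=24453 * sqrt(6) /8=7487.17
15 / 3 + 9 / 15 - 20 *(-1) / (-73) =1944 / 365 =5.33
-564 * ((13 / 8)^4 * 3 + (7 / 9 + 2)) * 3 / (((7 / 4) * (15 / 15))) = -41056709 / 1792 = -22911.11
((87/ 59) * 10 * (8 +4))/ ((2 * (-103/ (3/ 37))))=-15660/ 224849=-0.07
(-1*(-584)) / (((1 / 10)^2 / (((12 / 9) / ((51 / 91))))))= 21257600 / 153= 138938.56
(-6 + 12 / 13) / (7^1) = -66 / 91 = -0.73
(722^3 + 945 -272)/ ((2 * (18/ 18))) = 376367721/ 2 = 188183860.50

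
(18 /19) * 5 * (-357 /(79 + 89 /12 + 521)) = -385560 /138491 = -2.78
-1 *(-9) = 9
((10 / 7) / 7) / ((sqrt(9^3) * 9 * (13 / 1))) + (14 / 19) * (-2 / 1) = -4333958 / 2941029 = -1.47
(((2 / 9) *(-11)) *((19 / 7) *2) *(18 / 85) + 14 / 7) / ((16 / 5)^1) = -241 / 952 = -0.25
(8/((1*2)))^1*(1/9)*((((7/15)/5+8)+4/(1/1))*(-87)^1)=-105212/225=-467.61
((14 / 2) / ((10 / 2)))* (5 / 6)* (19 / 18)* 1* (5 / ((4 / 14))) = 21.55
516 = 516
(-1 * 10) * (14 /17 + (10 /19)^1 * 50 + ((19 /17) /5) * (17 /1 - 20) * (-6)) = -100656 /323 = -311.63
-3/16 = -0.19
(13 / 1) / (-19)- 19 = -374 / 19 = -19.68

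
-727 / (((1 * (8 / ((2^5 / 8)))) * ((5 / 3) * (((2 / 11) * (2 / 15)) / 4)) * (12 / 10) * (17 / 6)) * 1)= -359865 / 34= -10584.26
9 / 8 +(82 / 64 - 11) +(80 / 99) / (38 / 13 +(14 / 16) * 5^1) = -20397535 / 2404512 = -8.48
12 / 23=0.52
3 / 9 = 1 / 3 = 0.33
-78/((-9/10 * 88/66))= 65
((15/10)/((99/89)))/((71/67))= 5963/4686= 1.27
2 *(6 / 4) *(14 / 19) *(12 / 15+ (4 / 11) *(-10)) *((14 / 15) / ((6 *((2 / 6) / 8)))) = -122304 / 5225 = -23.41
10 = 10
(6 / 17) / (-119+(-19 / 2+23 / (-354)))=-531 / 193426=-0.00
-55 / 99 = -0.56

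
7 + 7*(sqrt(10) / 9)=7*sqrt(10) / 9 + 7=9.46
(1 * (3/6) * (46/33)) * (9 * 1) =69/11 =6.27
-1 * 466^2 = -217156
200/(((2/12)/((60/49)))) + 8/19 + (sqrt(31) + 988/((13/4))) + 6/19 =sqrt(31) + 1651710/931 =1779.69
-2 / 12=-1 / 6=-0.17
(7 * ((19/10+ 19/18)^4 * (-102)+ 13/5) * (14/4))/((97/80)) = -4168947690488/26517375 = -157215.70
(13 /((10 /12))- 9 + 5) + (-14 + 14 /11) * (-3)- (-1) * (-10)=39.78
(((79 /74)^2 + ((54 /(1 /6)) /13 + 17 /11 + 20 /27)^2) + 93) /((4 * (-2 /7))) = -476847157544023 /653059918368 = -730.17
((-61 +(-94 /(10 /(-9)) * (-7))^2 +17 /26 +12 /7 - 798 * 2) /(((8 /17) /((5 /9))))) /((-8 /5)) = -8999574733 /34944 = -257542.78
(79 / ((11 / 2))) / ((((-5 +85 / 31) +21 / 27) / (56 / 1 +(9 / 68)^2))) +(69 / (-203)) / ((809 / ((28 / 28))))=-19134705927171 / 35202948968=-543.55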